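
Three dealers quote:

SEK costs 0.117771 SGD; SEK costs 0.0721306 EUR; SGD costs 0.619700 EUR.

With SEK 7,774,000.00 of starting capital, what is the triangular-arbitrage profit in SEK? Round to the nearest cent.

Profitable loop is SEK → SGD → EUR → SEK:
SEK 7,774,000.00 × 0.117771 = SGD 915,551.75
SGD 915,551.75 × 0.619700 = EUR 567,367.42
EUR 567,367.42 ÷ 0.0721306 = SEK 7,865,835.33
Profit = SEK 7,865,835.33 − SEK 7,774,000.00

Profit: SEK 91,835.33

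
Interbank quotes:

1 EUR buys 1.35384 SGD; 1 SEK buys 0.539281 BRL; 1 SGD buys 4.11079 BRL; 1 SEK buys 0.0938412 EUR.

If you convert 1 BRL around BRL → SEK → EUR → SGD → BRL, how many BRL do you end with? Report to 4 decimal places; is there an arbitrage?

Around BRL → SEK → EUR → SGD → BRL: 1 ÷ 0.539281 × 0.0938412 × 1.35384 × 4.11079 = 0.968436
Product < 1; profitable direction is BRL → SGD → EUR → SEK → BRL.

0.9684 (arbitrage exists)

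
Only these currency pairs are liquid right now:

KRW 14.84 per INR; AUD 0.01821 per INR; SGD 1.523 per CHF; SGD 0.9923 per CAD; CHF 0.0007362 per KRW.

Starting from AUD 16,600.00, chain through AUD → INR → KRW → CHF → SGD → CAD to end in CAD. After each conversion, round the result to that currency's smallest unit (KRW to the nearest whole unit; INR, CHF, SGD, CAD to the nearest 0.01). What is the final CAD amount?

AUD 16,600.00 ÷ 0.01821 = INR 911,587.04
INR 911,587.04 × 14.84 = KRW 13,527,952
KRW 13,527,952 × 0.0007362 = CHF 9,959.28
CHF 9,959.28 × 1.523 = SGD 15,167.98
SGD 15,167.98 ÷ 0.9923 = CAD 15,285.68

CAD 15,285.68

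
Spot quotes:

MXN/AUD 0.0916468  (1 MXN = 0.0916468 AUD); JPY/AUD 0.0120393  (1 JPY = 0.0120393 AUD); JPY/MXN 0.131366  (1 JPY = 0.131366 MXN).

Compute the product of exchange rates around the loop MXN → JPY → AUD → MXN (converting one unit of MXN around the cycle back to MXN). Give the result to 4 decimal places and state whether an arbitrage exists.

1.0000 (no arbitrage)

Around MXN → JPY → AUD → MXN: 1 ÷ 0.131366 × 0.0120393 ÷ 0.0916468 = 1.000002
Product ≈ 1 (deviation 0.000%, within rounding noise).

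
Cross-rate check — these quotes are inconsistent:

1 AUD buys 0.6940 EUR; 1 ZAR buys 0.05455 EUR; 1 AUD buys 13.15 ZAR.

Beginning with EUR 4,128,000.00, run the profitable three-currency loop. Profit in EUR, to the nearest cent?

Profitable loop is EUR → AUD → ZAR → EUR:
EUR 4,128,000.00 ÷ 0.6940 = AUD 5,948,126.80
AUD 5,948,126.80 × 13.15 = ZAR 78,217,867.44
ZAR 78,217,867.44 × 0.05455 = EUR 4,266,784.67
Profit = EUR 4,266,784.67 − EUR 4,128,000.00

Profit: EUR 138,784.67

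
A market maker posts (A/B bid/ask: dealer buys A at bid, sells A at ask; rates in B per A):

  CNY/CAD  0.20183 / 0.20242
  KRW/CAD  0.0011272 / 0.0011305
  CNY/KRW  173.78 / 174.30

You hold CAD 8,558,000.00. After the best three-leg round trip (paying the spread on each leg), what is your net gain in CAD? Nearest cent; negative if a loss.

Best loop CAD → KRW → CNY → CAD:
CAD 8,558,000.00 ÷ 0.0011305 (buy KRW at ask) = KRW 7,570,101,725
KRW 7,570,101,725 ÷ 174.30 (buy CNY at ask) = CNY 43,431,449.94
CNY 43,431,449.94 × 0.20183 (sell CNY at bid) = CAD 8,765,769.54

Net profit: CAD 207,769.54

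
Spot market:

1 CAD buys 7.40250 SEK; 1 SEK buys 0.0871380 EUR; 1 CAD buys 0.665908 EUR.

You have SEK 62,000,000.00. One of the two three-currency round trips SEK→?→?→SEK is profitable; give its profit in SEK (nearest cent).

Profitable loop is SEK → CAD → EUR → SEK:
SEK 62,000,000.00 ÷ 7.40250 = CAD 8,375,548.80
CAD 8,375,548.80 × 0.665908 = EUR 5,577,344.95
EUR 5,577,344.95 ÷ 0.0871380 = SEK 64,005,886.65
Profit = SEK 64,005,886.65 − SEK 62,000,000.00

Profit: SEK 2,005,886.65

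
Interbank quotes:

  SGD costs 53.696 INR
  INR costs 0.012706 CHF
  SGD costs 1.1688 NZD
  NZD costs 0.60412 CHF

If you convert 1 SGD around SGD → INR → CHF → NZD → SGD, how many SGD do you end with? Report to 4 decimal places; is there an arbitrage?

0.9662 (arbitrage exists)

Around SGD → INR → CHF → NZD → SGD: 1 × 53.696 × 0.012706 ÷ 0.60412 ÷ 1.1688 = 0.966245
Product < 1; profitable direction is SGD → NZD → CHF → INR → SGD.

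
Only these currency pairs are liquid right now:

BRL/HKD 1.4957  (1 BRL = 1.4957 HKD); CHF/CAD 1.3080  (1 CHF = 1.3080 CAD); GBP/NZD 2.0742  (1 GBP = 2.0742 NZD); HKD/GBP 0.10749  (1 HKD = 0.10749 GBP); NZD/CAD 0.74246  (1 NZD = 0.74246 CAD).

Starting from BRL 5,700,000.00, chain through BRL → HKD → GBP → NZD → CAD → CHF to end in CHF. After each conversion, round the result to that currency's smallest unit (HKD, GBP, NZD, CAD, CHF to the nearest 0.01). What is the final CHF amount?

CHF 1,078,955.07

BRL 5,700,000.00 × 1.4957 = HKD 8,525,490.00
HKD 8,525,490.00 × 0.10749 = GBP 916,404.92
GBP 916,404.92 × 2.0742 = NZD 1,900,807.09
NZD 1,900,807.09 × 0.74246 = CAD 1,411,273.23
CAD 1,411,273.23 ÷ 1.3080 = CHF 1,078,955.07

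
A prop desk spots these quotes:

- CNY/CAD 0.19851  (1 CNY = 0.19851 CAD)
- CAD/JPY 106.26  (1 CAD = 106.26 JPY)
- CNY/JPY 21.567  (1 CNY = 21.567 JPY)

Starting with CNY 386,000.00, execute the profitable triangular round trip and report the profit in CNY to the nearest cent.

Profitable loop is CNY → JPY → CAD → CNY:
CNY 386,000.00 × 21.567 = JPY 8,324,862
JPY 8,324,862 ÷ 106.26 = CAD 78,344.27
CAD 78,344.27 ÷ 0.19851 = CNY 394,661.57
Profit = CNY 394,661.57 − CNY 386,000.00

Profit: CNY 8,661.57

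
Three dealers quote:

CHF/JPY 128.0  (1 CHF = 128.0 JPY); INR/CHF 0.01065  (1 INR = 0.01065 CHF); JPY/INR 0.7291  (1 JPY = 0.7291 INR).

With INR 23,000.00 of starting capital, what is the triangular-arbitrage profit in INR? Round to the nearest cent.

Profitable loop is INR → JPY → CHF → INR:
INR 23,000.00 ÷ 0.7291 = JPY 31,546
JPY 31,546 ÷ 128.0 = CHF 246.45
CHF 246.45 ÷ 0.01065 = INR 23,140.95
Profit = INR 23,140.95 − INR 23,000.00

Profit: INR 140.95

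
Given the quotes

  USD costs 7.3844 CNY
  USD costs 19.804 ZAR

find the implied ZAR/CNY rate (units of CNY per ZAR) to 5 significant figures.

1 ZAR ÷ 19.804 = 0.0504948 USD
0.0504948 USD × 7.3844 = 0.372874 CNY

ZAR/CNY = 0.37287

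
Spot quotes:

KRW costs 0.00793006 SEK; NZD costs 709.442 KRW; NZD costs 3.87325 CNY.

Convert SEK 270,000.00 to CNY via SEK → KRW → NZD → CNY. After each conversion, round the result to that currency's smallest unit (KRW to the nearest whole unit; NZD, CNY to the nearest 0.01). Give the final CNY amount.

CNY 185,885.67

SEK 270,000.00 ÷ 0.00793006 = KRW 34,047,662
KRW 34,047,662 ÷ 709.442 = NZD 47,992.17
NZD 47,992.17 × 3.87325 = CNY 185,885.67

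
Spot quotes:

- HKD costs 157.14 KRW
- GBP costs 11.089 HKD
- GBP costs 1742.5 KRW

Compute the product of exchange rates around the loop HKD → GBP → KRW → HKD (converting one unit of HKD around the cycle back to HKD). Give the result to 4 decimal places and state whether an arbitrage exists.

Around HKD → GBP → KRW → HKD: 1 ÷ 11.089 × 1742.5 ÷ 157.14 = 0.999985
Product ≈ 1 (deviation 0.001%, within rounding noise).

1.0000 (no arbitrage)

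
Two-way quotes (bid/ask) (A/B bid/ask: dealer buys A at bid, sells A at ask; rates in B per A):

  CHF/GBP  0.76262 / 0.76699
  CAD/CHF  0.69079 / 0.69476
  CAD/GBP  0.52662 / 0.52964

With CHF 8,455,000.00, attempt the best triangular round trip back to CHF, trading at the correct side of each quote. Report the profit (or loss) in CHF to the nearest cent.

Net result: CHF -45,172.89 (no profitable arbitrage after spreads)

Best loop CHF → GBP → CAD → CHF:
CHF 8,455,000.00 × 0.76262 (sell CHF at bid) = GBP 6,447,952.10
GBP 6,447,952.10 ÷ 0.52964 (buy CAD at ask) = CAD 12,174,216.64
CAD 12,174,216.64 × 0.69079 (sell CAD at bid) = CHF 8,409,827.11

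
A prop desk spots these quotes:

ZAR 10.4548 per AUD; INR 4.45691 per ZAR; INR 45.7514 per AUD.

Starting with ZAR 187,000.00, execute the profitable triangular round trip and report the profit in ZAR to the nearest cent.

Profitable loop is ZAR → INR → AUD → ZAR:
ZAR 187,000.00 × 4.45691 = INR 833,442.17
INR 833,442.17 ÷ 45.7514 = AUD 18,216.76
AUD 18,216.76 × 10.4548 = ZAR 190,452.56
Profit = ZAR 190,452.56 − ZAR 187,000.00

Profit: ZAR 3,452.56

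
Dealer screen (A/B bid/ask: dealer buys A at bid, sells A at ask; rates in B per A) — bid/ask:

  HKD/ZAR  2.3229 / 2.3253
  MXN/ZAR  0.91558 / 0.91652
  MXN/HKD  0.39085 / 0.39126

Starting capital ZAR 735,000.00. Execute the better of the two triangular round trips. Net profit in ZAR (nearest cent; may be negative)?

Net profit: ZAR 4,672.03

Best loop ZAR → HKD → MXN → ZAR:
ZAR 735,000.00 ÷ 2.3253 (buy HKD at ask) = HKD 316,088.25
HKD 316,088.25 ÷ 0.39126 (buy MXN at ask) = MXN 807,872.63
MXN 807,872.63 × 0.91558 (sell MXN at bid) = ZAR 739,672.03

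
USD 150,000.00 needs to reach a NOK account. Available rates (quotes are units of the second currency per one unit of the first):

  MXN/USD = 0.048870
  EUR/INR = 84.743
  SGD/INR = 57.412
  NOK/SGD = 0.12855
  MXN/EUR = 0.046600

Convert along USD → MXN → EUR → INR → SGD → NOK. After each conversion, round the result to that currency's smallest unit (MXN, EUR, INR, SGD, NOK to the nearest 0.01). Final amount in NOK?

USD 150,000.00 ÷ 0.048870 = MXN 3,069,367.71
MXN 3,069,367.71 × 0.046600 = EUR 143,032.54
EUR 143,032.54 × 84.743 = INR 12,121,006.54
INR 12,121,006.54 ÷ 57.412 = SGD 211,123.22
SGD 211,123.22 ÷ 0.12855 = NOK 1,642,343.21

NOK 1,642,343.21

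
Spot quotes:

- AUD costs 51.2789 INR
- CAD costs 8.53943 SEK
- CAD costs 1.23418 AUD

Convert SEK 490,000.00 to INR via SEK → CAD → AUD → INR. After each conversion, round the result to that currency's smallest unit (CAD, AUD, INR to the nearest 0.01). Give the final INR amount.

SEK 490,000.00 ÷ 8.53943 = CAD 57,380.88
CAD 57,380.88 × 1.23418 = AUD 70,818.33
AUD 70,818.33 × 51.2789 = INR 3,631,486.06

INR 3,631,486.06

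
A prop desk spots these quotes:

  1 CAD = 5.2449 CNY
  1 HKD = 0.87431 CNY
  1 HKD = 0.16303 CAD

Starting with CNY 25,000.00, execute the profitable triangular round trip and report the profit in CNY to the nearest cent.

Profitable loop is CNY → CAD → HKD → CNY:
CNY 25,000.00 ÷ 5.2449 = CAD 4,766.54
CAD 4,766.54 ÷ 0.16303 = HKD 29,237.17
HKD 29,237.17 × 0.87431 = CNY 25,562.35
Profit = CNY 25,562.35 − CNY 25,000.00

Profit: CNY 562.35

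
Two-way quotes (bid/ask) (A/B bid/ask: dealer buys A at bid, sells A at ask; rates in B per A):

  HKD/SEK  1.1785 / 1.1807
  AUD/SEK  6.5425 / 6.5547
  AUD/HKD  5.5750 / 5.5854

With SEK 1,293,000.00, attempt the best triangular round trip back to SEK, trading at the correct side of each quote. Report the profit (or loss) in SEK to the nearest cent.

Best loop SEK → AUD → HKD → SEK:
SEK 1,293,000.00 ÷ 6.5547 (buy AUD at ask) = AUD 197,263.03
AUD 197,263.03 × 5.5750 (sell AUD at bid) = HKD 1,099,741.41
HKD 1,099,741.41 × 1.1785 (sell HKD at bid) = SEK 1,296,045.25

Net profit: SEK 3,045.25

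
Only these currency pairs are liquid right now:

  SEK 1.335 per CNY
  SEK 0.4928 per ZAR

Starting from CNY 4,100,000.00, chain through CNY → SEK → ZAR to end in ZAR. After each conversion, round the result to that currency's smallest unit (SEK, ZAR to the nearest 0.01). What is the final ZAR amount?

ZAR 11,106,939.94

CNY 4,100,000.00 × 1.335 = SEK 5,473,500.00
SEK 5,473,500.00 ÷ 0.4928 = ZAR 11,106,939.94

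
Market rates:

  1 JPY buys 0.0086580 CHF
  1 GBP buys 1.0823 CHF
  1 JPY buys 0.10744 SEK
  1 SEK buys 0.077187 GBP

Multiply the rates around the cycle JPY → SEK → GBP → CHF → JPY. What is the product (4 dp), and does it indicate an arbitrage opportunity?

Around JPY → SEK → GBP → CHF → JPY: 1 × 0.10744 × 0.077187 × 1.0823 ÷ 0.0086580 = 1.036669
Product > 1; profitable direction is JPY → SEK → GBP → CHF → JPY.

1.0367 (arbitrage exists)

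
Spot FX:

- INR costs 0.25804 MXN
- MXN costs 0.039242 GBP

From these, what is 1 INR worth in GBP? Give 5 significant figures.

INR/GBP = 0.010126

1 INR × 0.25804 = 0.25804 MXN
0.25804 MXN × 0.039242 = 0.010126 GBP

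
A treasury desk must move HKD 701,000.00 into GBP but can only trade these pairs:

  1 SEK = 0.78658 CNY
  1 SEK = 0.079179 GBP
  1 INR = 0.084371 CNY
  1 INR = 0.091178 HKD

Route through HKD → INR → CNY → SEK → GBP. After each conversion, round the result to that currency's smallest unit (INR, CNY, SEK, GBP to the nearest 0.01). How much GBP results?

HKD 701,000.00 ÷ 0.091178 = INR 7,688,258.13
INR 7,688,258.13 × 0.084371 = CNY 648,666.03
CNY 648,666.03 ÷ 0.78658 = SEK 824,666.31
SEK 824,666.31 × 0.079179 = GBP 65,296.25

GBP 65,296.25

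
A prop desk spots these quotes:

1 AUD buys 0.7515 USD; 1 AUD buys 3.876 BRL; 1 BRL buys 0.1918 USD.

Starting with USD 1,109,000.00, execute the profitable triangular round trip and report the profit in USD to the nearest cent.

Profitable loop is USD → BRL → AUD → USD:
USD 1,109,000.00 ÷ 0.1918 = BRL 5,782,064.65
BRL 5,782,064.65 ÷ 3.876 = AUD 1,491,760.75
AUD 1,491,760.75 × 0.7515 = USD 1,121,058.20
Profit = USD 1,121,058.20 − USD 1,109,000.00

Profit: USD 12,058.20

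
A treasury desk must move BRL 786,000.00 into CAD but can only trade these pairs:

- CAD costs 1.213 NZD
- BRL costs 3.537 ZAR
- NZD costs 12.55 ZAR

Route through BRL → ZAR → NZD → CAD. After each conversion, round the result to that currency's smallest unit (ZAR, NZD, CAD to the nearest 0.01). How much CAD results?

CAD 182,622.00

BRL 786,000.00 × 3.537 = ZAR 2,780,082.00
ZAR 2,780,082.00 ÷ 12.55 = NZD 221,520.48
NZD 221,520.48 ÷ 1.213 = CAD 182,622.00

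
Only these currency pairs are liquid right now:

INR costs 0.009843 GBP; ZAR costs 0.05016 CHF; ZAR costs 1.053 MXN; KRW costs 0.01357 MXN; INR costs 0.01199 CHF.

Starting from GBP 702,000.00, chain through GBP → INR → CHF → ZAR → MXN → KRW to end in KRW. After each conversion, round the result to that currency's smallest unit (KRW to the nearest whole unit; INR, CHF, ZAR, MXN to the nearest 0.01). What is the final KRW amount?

GBP 702,000.00 ÷ 0.009843 = INR 71,319,719.60
INR 71,319,719.60 × 0.01199 = CHF 855,123.44
CHF 855,123.44 ÷ 0.05016 = ZAR 17,047,915.47
ZAR 17,047,915.47 × 1.053 = MXN 17,951,454.99
MXN 17,951,454.99 ÷ 0.01357 = KRW 1,322,878,039

KRW 1,322,878,039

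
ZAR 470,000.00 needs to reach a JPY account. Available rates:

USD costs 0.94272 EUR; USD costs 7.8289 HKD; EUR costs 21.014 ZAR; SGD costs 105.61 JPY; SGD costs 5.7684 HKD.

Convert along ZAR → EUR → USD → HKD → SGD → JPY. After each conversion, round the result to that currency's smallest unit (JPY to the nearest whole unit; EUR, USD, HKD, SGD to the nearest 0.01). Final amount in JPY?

JPY 3,400,610

ZAR 470,000.00 ÷ 21.014 = EUR 22,366.04
EUR 22,366.04 ÷ 0.94272 = USD 23,725.01
USD 23,725.01 × 7.8289 = HKD 185,740.73
HKD 185,740.73 ÷ 5.7684 = SGD 32,199.70
SGD 32,199.70 × 105.61 = JPY 3,400,610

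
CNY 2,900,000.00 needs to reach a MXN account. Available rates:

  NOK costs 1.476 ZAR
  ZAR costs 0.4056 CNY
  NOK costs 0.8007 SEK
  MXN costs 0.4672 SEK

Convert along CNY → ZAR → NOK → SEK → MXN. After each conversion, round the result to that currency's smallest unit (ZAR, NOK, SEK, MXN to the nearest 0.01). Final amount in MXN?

CNY 2,900,000.00 ÷ 0.4056 = ZAR 7,149,901.38
ZAR 7,149,901.38 ÷ 1.476 = NOK 4,844,106.63
NOK 4,844,106.63 × 0.8007 = SEK 3,878,676.18
SEK 3,878,676.18 ÷ 0.4672 = MXN 8,301,961.00

MXN 8,301,961.00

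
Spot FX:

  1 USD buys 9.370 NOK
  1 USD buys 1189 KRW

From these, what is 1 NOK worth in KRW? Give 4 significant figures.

1 NOK ÷ 9.370 = 0.106724 USD
0.106724 USD × 1189 = 126.894 KRW

NOK/KRW = 126.9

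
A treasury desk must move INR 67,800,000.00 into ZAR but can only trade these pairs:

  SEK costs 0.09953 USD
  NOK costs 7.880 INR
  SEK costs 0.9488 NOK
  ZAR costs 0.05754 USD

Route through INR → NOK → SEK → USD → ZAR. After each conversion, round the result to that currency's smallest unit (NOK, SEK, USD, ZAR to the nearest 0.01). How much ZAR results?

INR 67,800,000.00 ÷ 7.880 = NOK 8,604,060.91
NOK 8,604,060.91 ÷ 0.9488 = SEK 9,068,360.99
SEK 9,068,360.99 × 0.09953 = USD 902,573.97
USD 902,573.97 ÷ 0.05754 = ZAR 15,686,026.59

ZAR 15,686,026.59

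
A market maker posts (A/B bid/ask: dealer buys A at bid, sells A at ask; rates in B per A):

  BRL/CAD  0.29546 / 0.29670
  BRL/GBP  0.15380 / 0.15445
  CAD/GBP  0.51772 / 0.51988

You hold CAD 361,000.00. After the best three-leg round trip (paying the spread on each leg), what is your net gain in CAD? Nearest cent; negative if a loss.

Net result: CAD -1,049.42 (no profitable arbitrage after spreads)

Best loop CAD → BRL → GBP → CAD:
CAD 361,000.00 ÷ 0.29670 (buy BRL at ask) = BRL 1,216,717.22
BRL 1,216,717.22 × 0.15380 (sell BRL at bid) = GBP 187,131.11
GBP 187,131.11 ÷ 0.51988 (buy CAD at ask) = CAD 359,950.58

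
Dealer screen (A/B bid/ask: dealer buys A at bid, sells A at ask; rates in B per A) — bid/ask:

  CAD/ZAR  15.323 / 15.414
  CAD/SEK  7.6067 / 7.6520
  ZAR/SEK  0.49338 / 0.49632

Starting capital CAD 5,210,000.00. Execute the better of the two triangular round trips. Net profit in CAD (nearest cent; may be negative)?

Net result: CAD -29,676.50 (no profitable arbitrage after spreads)

Best loop CAD → SEK → ZAR → CAD:
CAD 5,210,000.00 × 7.6067 (sell CAD at bid) = SEK 39,630,907.00
SEK 39,630,907.00 ÷ 0.49632 (buy ZAR at ask) = ZAR 79,849,506.37
ZAR 79,849,506.37 ÷ 15.414 (buy CAD at ask) = CAD 5,180,323.50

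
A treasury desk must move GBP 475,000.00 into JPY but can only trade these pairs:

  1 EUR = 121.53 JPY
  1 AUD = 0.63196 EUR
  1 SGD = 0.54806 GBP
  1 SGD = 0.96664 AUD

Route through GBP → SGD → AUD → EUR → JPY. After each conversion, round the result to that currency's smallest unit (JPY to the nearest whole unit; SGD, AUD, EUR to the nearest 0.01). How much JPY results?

JPY 64,343,304

GBP 475,000.00 ÷ 0.54806 = SGD 866,693.43
SGD 866,693.43 × 0.96664 = AUD 837,780.54
AUD 837,780.54 × 0.63196 = EUR 529,443.79
EUR 529,443.79 × 121.53 = JPY 64,343,304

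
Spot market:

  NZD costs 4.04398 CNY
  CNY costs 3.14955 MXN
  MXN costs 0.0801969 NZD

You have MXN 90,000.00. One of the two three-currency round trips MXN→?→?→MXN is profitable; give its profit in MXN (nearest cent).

Profitable loop is MXN → NZD → CNY → MXN:
MXN 90,000.00 × 0.0801969 = NZD 7,217.72
NZD 7,217.72 × 4.04398 = CNY 29,188.32
CNY 29,188.32 × 3.14955 = MXN 91,930.07
Profit = MXN 91,930.07 − MXN 90,000.00

Profit: MXN 1,930.07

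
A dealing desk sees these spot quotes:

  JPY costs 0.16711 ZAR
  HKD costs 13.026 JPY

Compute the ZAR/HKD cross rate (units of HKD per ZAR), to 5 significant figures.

ZAR/HKD = 0.45940

1 ZAR ÷ 0.16711 = 5.98408 JPY
5.98408 JPY ÷ 13.026 = 0.459395 HKD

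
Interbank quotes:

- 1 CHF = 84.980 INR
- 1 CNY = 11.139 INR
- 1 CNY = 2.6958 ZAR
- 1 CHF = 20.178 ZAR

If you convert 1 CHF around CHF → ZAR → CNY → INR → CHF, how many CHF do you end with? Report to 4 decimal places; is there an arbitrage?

Around CHF → ZAR → CNY → INR → CHF: 1 × 20.178 ÷ 2.6958 × 11.139 ÷ 84.980 = 0.981115
Product < 1; profitable direction is CHF → INR → CNY → ZAR → CHF.

0.9811 (arbitrage exists)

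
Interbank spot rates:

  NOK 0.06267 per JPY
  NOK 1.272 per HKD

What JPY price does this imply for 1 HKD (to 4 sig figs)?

HKD/JPY = 20.30

1 HKD × 1.272 = 1.272 NOK
1.272 NOK ÷ 0.06267 = 20.2968 JPY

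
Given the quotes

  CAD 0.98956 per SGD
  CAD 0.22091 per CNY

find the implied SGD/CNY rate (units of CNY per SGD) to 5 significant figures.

1 SGD × 0.98956 = 0.98956 CAD
0.98956 CAD ÷ 0.22091 = 4.47947 CNY

SGD/CNY = 4.4795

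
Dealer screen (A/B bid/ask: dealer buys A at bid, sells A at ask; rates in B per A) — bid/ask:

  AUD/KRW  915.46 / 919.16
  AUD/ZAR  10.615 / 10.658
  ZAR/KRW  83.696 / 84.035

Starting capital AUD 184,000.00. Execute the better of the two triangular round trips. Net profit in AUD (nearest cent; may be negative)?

Best loop AUD → KRW → ZAR → AUD:
AUD 184,000.00 × 915.46 (sell AUD at bid) = KRW 168,444,640
KRW 168,444,640 ÷ 84.035 (buy ZAR at ask) = ZAR 2,004,458.14
ZAR 2,004,458.14 ÷ 10.658 (buy AUD at ask) = AUD 188,070.76

Net profit: AUD 4,070.76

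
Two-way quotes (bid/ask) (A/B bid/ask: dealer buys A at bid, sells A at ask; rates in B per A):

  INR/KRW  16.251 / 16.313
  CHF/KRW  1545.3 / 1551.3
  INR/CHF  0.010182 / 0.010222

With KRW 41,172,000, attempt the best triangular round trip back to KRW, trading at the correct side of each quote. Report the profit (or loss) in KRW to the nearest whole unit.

Best loop KRW → CHF → INR → KRW:
KRW 41,172,000 ÷ 1551.3 (buy CHF at ask) = CHF 26,540.32
CHF 26,540.32 ÷ 0.010222 (buy INR at ask) = INR 2,596,392.20
INR 2,596,392.20 × 16.251 (sell INR at bid) = KRW 42,193,970

Net profit: KRW 1,021,970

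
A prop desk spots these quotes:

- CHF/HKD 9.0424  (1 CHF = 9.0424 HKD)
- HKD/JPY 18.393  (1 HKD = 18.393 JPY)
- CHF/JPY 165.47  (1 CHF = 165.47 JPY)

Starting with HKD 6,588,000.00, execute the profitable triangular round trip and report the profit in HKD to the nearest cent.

Profitable loop is HKD → JPY → CHF → HKD:
HKD 6,588,000.00 × 18.393 = JPY 121,173,084
JPY 121,173,084 ÷ 165.47 = CHF 732,296.39
CHF 732,296.39 × 9.0424 = HKD 6,621,716.90
Profit = HKD 6,621,716.90 − HKD 6,588,000.00

Profit: HKD 33,716.90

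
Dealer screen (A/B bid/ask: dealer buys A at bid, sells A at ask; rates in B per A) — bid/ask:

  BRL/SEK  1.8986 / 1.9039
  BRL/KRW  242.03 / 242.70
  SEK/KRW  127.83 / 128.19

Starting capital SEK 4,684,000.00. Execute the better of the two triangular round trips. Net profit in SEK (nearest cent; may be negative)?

Best loop SEK → KRW → BRL → SEK:
SEK 4,684,000.00 × 127.83 (sell SEK at bid) = KRW 598,755,720
KRW 598,755,720 ÷ 242.70 (buy BRL at ask) = BRL 2,467,061.06
BRL 2,467,061.06 × 1.8986 (sell BRL at bid) = SEK 4,683,962.13

Net result: SEK -37.87 (no profitable arbitrage after spreads)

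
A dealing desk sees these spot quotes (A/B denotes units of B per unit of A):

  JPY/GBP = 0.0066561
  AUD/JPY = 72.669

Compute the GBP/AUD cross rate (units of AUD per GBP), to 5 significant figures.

GBP/AUD = 2.0674

1 GBP ÷ 0.0066561 = 150.238 JPY
150.238 JPY ÷ 72.669 = 2.06743 AUD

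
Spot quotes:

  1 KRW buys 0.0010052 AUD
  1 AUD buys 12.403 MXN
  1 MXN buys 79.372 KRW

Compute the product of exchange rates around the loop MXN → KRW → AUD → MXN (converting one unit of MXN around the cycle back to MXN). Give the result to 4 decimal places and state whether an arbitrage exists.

0.9896 (arbitrage exists)

Around MXN → KRW → AUD → MXN: 1 × 79.372 × 0.0010052 × 12.403 = 0.989570
Product < 1; profitable direction is MXN → AUD → KRW → MXN.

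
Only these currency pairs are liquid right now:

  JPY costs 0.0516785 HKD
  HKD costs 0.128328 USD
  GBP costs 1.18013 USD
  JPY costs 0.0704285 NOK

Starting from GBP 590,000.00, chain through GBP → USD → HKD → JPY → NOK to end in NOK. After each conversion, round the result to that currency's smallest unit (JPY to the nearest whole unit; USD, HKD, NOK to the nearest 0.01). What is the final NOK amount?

GBP 590,000.00 × 1.18013 = USD 696,276.70
USD 696,276.70 ÷ 0.128328 = HKD 5,425,758.21
HKD 5,425,758.21 ÷ 0.0516785 = JPY 104,990,629
JPY 104,990,629 × 0.0704285 = NOK 7,394,332.51

NOK 7,394,332.51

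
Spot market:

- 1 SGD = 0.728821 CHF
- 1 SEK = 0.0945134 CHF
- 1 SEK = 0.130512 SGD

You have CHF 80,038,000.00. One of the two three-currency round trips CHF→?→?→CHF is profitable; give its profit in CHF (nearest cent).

Profit: CHF 513,598.65

Profitable loop is CHF → SEK → SGD → CHF:
CHF 80,038,000.00 ÷ 0.0945134 = SEK 846,842,881.54
SEK 846,842,881.54 × 0.130512 = SGD 110,523,158.16
SGD 110,523,158.16 × 0.728821 = CHF 80,551,598.65
Profit = CHF 80,551,598.65 − CHF 80,038,000.00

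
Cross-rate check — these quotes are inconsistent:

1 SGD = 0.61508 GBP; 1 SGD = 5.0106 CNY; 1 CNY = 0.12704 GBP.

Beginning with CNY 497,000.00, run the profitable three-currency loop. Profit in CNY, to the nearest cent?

Profitable loop is CNY → GBP → SGD → CNY:
CNY 497,000.00 × 0.12704 = GBP 63,138.88
GBP 63,138.88 ÷ 0.61508 = SGD 102,651.49
SGD 102,651.49 × 5.0106 = CNY 514,345.57
Profit = CNY 514,345.57 − CNY 497,000.00

Profit: CNY 17,345.57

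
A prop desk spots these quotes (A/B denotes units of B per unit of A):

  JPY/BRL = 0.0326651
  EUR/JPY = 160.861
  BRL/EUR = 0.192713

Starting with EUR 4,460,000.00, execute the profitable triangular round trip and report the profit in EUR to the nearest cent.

Profit: EUR 56,277.58

Profitable loop is EUR → JPY → BRL → EUR:
EUR 4,460,000.00 × 160.861 = JPY 717,440,060
JPY 717,440,060 × 0.0326651 = BRL 23,435,251.30
BRL 23,435,251.30 × 0.192713 = EUR 4,516,277.58
Profit = EUR 4,516,277.58 − EUR 4,460,000.00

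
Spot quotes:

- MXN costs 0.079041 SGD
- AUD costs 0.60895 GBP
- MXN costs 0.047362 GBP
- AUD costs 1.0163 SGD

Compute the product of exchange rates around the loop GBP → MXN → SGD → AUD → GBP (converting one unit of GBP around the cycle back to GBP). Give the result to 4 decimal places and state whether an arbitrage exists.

Around GBP → MXN → SGD → AUD → GBP: 1 ÷ 0.047362 × 0.079041 ÷ 1.0163 × 0.60895 = 0.999959
Product ≈ 1 (deviation 0.004%, within rounding noise).

1.0000 (no arbitrage)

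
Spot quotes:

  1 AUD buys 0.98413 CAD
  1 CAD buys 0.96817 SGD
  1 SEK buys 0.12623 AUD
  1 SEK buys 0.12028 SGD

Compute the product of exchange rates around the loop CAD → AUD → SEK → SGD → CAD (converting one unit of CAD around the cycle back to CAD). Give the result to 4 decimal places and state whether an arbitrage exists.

Around CAD → AUD → SEK → SGD → CAD: 1 ÷ 0.98413 ÷ 0.12623 × 0.12028 ÷ 0.96817 = 1.000062
Product ≈ 1 (deviation 0.006%, within rounding noise).

1.0001 (no arbitrage)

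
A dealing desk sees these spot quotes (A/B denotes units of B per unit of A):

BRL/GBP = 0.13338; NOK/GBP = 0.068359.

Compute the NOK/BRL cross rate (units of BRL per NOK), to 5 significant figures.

1 NOK × 0.068359 = 0.068359 GBP
0.068359 GBP ÷ 0.13338 = 0.512513 BRL

NOK/BRL = 0.51251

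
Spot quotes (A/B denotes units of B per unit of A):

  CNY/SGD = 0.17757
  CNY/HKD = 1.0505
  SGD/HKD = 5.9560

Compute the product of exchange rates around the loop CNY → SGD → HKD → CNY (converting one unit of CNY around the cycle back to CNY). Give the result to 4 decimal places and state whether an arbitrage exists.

1.0068 (arbitrage exists)

Around CNY → SGD → HKD → CNY: 1 × 0.17757 × 5.9560 ÷ 1.0505 = 1.006765
Product > 1; profitable direction is CNY → SGD → HKD → CNY.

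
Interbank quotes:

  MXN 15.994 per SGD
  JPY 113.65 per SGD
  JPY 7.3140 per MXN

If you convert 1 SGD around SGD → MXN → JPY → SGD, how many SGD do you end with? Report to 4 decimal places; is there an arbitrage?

1.0293 (arbitrage exists)

Around SGD → MXN → JPY → SGD: 1 × 15.994 × 7.3140 ÷ 113.65 = 1.029302
Product > 1; profitable direction is SGD → MXN → JPY → SGD.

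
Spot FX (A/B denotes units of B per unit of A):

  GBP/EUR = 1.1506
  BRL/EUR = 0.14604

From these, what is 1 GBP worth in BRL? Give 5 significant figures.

1 GBP × 1.1506 = 1.1506 EUR
1.1506 EUR ÷ 0.14604 = 7.87866 BRL

GBP/BRL = 7.8787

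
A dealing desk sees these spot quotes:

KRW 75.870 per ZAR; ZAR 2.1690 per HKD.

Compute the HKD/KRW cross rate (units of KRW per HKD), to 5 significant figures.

1 HKD × 2.1690 = 2.169 ZAR
2.169 ZAR × 75.870 = 164.562 KRW

HKD/KRW = 164.56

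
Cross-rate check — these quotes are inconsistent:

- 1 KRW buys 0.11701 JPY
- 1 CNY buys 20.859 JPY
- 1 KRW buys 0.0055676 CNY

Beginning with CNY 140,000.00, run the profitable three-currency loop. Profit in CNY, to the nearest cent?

Profitable loop is CNY → KRW → JPY → CNY:
CNY 140,000.00 ÷ 0.0055676 = KRW 25,145,485
KRW 25,145,485 × 0.11701 = JPY 2,942,273
JPY 2,942,273 ÷ 20.859 = CNY 141,055.33
Profit = CNY 141,055.33 − CNY 140,000.00

Profit: CNY 1,055.33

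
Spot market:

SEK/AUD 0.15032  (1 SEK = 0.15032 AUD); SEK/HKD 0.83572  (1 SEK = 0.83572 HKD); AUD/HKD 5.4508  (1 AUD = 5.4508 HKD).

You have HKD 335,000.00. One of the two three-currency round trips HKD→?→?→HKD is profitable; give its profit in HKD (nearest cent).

Profit: HKD 6,687.10

Profitable loop is HKD → AUD → SEK → HKD:
HKD 335,000.00 ÷ 5.4508 = AUD 61,458.87
AUD 61,458.87 ÷ 0.15032 = SEK 408,853.57
SEK 408,853.57 × 0.83572 = HKD 341,687.10
Profit = HKD 341,687.10 − HKD 335,000.00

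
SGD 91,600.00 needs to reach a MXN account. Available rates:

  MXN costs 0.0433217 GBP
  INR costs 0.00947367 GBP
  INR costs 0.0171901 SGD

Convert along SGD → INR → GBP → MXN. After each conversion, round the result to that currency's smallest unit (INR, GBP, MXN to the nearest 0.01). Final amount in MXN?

MXN 1,165,278.83

SGD 91,600.00 ÷ 0.0171901 = INR 5,328,648.47
INR 5,328,648.47 × 0.00947367 = GBP 50,481.86
GBP 50,481.86 ÷ 0.0433217 = MXN 1,165,278.83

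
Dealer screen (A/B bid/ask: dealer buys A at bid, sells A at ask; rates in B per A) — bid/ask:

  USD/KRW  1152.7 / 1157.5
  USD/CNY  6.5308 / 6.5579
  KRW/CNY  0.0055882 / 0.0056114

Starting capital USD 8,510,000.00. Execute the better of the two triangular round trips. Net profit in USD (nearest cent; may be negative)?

Best loop USD → CNY → KRW → USD:
USD 8,510,000.00 × 6.5308 (sell USD at bid) = CNY 55,577,108.00
CNY 55,577,108.00 ÷ 0.0056114 (buy KRW at ask) = KRW 9,904,321,203
KRW 9,904,321,203 ÷ 1157.5 (buy USD at ask) = USD 8,556,648.99

Net profit: USD 46,648.99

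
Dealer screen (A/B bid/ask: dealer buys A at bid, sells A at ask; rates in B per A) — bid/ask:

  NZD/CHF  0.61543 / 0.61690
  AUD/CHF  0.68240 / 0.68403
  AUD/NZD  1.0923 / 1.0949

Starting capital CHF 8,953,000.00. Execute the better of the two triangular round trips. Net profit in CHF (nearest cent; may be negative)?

Best loop CHF → NZD → AUD → CHF:
CHF 8,953,000.00 ÷ 0.61690 (buy NZD at ask) = NZD 14,512,887.02
NZD 14,512,887.02 ÷ 1.0949 (buy AUD at ask) = AUD 13,254,988.60
AUD 13,254,988.60 × 0.68240 (sell AUD at bid) = CHF 9,045,204.22

Net profit: CHF 92,204.22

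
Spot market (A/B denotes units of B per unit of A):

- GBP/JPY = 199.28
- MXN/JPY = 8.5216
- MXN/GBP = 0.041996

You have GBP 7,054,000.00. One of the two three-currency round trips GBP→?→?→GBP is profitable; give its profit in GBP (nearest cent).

Profitable loop is GBP → MXN → JPY → GBP:
GBP 7,054,000.00 ÷ 0.041996 = MXN 167,968,377.94
MXN 167,968,377.94 × 8.5216 = JPY 1,431,359,329
JPY 1,431,359,329 ÷ 199.28 = GBP 7,182,654.20
Profit = GBP 7,182,654.20 − GBP 7,054,000.00

Profit: GBP 128,654.20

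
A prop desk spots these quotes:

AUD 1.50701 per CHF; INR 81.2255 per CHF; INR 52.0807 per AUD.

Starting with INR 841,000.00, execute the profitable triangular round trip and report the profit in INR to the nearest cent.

Profitable loop is INR → AUD → CHF → INR:
INR 841,000.00 ÷ 52.0807 = AUD 16,148.02
AUD 16,148.02 ÷ 1.50701 = CHF 10,715.27
CHF 10,715.27 × 81.2255 = INR 870,353.02
Profit = INR 870,353.02 − INR 841,000.00

Profit: INR 29,353.02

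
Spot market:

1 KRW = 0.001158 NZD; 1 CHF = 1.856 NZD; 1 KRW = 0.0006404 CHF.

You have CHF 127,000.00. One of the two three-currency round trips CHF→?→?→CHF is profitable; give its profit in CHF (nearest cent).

Profit: CHF 3,354.03

Profitable loop is CHF → NZD → KRW → CHF:
CHF 127,000.00 × 1.856 = NZD 235,712.00
NZD 235,712.00 ÷ 0.001158 = KRW 203,550,950
KRW 203,550,950 × 0.0006404 = CHF 130,354.03
Profit = CHF 130,354.03 − CHF 127,000.00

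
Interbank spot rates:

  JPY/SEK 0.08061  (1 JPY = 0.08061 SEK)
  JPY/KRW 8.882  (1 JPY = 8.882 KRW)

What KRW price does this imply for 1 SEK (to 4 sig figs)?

SEK/KRW = 110.2

1 SEK ÷ 0.08061 = 12.4054 JPY
12.4054 JPY × 8.882 = 110.185 KRW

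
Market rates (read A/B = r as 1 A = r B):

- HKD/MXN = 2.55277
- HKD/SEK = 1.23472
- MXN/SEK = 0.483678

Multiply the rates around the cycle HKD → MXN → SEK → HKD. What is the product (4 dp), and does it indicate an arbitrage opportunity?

1.0000 (no arbitrage)

Around HKD → MXN → SEK → HKD: 1 × 2.55277 × 0.483678 ÷ 1.23472 = 0.999999
Product ≈ 1 (deviation 0.000%, within rounding noise).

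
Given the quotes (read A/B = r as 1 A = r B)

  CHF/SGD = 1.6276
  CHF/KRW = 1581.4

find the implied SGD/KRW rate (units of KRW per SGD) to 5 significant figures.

SGD/KRW = 971.61

1 SGD ÷ 1.6276 = 0.614402 CHF
0.614402 CHF × 1581.4 = 971.615 KRW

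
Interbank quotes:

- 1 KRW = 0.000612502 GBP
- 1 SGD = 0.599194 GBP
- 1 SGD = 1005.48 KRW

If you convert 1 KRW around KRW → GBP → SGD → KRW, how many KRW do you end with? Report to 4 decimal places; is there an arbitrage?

1.0278 (arbitrage exists)

Around KRW → GBP → SGD → KRW: 1 × 0.000612502 ÷ 0.599194 × 1005.48 = 1.027812
Product > 1; profitable direction is KRW → GBP → SGD → KRW.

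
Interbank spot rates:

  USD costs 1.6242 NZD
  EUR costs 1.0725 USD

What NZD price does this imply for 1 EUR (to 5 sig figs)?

1 EUR × 1.0725 = 1.0725 USD
1.0725 USD × 1.6242 = 1.74195 NZD

EUR/NZD = 1.7420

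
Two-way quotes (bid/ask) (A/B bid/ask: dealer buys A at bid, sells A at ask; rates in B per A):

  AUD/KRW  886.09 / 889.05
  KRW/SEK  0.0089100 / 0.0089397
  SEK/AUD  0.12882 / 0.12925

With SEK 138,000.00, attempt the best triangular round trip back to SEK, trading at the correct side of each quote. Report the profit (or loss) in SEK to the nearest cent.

Best loop SEK → AUD → KRW → SEK:
SEK 138,000.00 × 0.12882 (sell SEK at bid) = AUD 17,777.16
AUD 17,777.16 × 886.09 (sell AUD at bid) = KRW 15,752,164
KRW 15,752,164 × 0.0089100 (sell KRW at bid) = SEK 140,351.78

Net profit: SEK 2,351.78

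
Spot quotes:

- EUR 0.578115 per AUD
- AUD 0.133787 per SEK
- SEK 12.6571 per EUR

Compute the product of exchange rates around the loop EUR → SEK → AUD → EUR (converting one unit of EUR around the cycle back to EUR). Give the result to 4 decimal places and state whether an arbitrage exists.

Around EUR → SEK → AUD → EUR: 1 × 12.6571 × 0.133787 × 0.578115 = 0.978954
Product < 1; profitable direction is EUR → AUD → SEK → EUR.

0.9790 (arbitrage exists)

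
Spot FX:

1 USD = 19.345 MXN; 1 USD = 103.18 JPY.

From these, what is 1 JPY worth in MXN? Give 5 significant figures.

1 JPY ÷ 103.18 = 0.0096918 USD
0.0096918 USD × 19.345 = 0.187488 MXN

JPY/MXN = 0.18749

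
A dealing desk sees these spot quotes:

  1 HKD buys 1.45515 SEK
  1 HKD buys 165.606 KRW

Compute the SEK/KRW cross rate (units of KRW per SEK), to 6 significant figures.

1 SEK ÷ 1.45515 = 0.687214 HKD
0.687214 HKD × 165.606 = 113.807 KRW

SEK/KRW = 113.807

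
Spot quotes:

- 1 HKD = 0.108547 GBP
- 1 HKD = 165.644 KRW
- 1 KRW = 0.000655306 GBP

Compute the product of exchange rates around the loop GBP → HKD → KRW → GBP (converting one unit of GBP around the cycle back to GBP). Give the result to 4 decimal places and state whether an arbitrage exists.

Around GBP → HKD → KRW → GBP: 1 ÷ 0.108547 × 165.644 × 0.000655306 = 1.000005
Product ≈ 1 (deviation 0.000%, within rounding noise).

1.0000 (no arbitrage)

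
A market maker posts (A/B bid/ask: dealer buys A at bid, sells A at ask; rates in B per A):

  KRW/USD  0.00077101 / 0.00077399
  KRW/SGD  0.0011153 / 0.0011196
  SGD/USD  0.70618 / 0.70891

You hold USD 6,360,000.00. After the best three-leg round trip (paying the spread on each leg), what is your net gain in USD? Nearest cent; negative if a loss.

Best loop USD → KRW → SGD → USD:
USD 6,360,000.00 ÷ 0.00077399 (buy KRW at ask) = KRW 8,217,160,428
KRW 8,217,160,428 × 0.0011153 (sell KRW at bid) = SGD 9,164,599.03
SGD 9,164,599.03 × 0.70618 (sell SGD at bid) = USD 6,471,856.54

Net profit: USD 111,856.54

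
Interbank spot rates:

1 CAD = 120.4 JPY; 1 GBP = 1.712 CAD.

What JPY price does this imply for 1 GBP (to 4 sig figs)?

1 GBP × 1.712 = 1.712 CAD
1.712 CAD × 120.4 = 206.125 JPY

GBP/JPY = 206.1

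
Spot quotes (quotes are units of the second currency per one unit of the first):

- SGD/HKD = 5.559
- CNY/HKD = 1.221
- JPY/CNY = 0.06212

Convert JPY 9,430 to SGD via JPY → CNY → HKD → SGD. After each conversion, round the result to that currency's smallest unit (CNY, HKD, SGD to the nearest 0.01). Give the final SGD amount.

JPY 9,430 × 0.06212 = CNY 585.79
CNY 585.79 × 1.221 = HKD 715.25
HKD 715.25 ÷ 5.559 = SGD 128.67

SGD 128.67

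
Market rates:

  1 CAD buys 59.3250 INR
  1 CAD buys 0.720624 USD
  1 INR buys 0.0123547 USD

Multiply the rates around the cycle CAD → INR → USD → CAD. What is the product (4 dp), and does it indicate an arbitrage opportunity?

Around CAD → INR → USD → CAD: 1 × 59.3250 × 0.0123547 ÷ 0.720624 = 1.017094
Product > 1; profitable direction is CAD → INR → USD → CAD.

1.0171 (arbitrage exists)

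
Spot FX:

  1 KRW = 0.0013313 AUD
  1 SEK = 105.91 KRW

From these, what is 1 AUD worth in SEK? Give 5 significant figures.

1 AUD ÷ 0.0013313 = 751.145 KRW
751.145 KRW ÷ 105.91 = 7.0923 SEK

AUD/SEK = 7.0923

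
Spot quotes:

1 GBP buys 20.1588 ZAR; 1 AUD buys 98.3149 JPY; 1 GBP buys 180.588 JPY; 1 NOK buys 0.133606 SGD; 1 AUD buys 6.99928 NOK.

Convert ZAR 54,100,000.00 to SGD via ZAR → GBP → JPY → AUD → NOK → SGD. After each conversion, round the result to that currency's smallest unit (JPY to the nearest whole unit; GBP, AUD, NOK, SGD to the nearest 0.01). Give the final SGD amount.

ZAR 54,100,000.00 ÷ 20.1588 = GBP 2,683,691.49
GBP 2,683,691.49 × 180.588 = JPY 484,642,479
JPY 484,642,479 ÷ 98.3149 = AUD 4,929,491.65
AUD 4,929,491.65 × 6.99928 = NOK 34,502,892.32
NOK 34,502,892.32 × 0.133606 = SGD 4,609,793.43

SGD 4,609,793.43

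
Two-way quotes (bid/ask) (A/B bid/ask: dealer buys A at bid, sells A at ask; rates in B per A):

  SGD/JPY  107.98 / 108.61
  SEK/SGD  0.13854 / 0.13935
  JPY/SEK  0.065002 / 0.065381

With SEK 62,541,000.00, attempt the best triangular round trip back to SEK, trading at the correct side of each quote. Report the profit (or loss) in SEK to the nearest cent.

Net profit: SEK 661,822.82

Best loop SEK → JPY → SGD → SEK:
SEK 62,541,000.00 ÷ 0.065381 (buy JPY at ask) = JPY 956,562,304
JPY 956,562,304 ÷ 108.61 (buy SGD at ask) = SGD 8,807,313.36
SGD 8,807,313.36 ÷ 0.13935 (buy SEK at ask) = SEK 63,202,822.82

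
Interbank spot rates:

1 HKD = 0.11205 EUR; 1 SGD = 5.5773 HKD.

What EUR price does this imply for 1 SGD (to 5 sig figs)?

1 SGD × 5.5773 = 5.5773 HKD
5.5773 HKD × 0.11205 = 0.624936 EUR

SGD/EUR = 0.62494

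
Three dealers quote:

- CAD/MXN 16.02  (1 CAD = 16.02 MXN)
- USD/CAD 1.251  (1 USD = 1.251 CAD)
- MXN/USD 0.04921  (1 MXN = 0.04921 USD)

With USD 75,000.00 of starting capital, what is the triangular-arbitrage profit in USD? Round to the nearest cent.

Profit: USD 1,048.05

Profitable loop is USD → MXN → CAD → USD:
USD 75,000.00 ÷ 0.04921 = MXN 1,524,080.47
MXN 1,524,080.47 ÷ 16.02 = CAD 95,136.11
CAD 95,136.11 ÷ 1.251 = USD 76,048.05
Profit = USD 76,048.05 − USD 75,000.00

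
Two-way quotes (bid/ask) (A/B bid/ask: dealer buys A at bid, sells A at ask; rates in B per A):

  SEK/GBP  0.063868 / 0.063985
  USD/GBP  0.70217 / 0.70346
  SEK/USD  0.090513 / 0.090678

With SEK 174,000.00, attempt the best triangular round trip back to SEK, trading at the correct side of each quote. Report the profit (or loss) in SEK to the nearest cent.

Best loop SEK → GBP → USD → SEK:
SEK 174,000.00 × 0.063868 (sell SEK at bid) = GBP 11,113.03
GBP 11,113.03 ÷ 0.70346 (buy USD at ask) = USD 15,797.67
USD 15,797.67 ÷ 0.090678 (buy SEK at ask) = SEK 174,217.28

Net profit: SEK 217.28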